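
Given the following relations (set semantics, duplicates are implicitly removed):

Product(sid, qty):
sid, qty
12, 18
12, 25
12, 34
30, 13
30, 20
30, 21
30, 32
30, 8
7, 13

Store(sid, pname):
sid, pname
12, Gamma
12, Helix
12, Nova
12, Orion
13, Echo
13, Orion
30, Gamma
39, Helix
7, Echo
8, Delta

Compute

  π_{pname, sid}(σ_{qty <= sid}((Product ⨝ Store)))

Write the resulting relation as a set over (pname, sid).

Product ⋈ Store (natural join on sid): {(12, 18, Gamma), (12, 18, Helix), (12, 18, Nova), (12, 18, Orion), (12, 25, Gamma), (12, 25, Helix), (12, 25, Nova), (12, 25, Orion), (12, 34, Gamma), (12, 34, Helix), (12, 34, Nova), (12, 34, Orion), (30, 13, Gamma), (30, 20, Gamma), (30, 21, Gamma), (30, 32, Gamma), (30, 8, Gamma), (7, 13, Echo)}
σ[qty <= sid]: keep tuples satisfying qty <= sid → {(30, 13, Gamma), (30, 20, Gamma), (30, 21, Gamma), (30, 8, Gamma)}
Keep only column(s) pname, sid (3 duplicate(s) eliminated): {(Gamma, 30)}

{(Gamma, 30)}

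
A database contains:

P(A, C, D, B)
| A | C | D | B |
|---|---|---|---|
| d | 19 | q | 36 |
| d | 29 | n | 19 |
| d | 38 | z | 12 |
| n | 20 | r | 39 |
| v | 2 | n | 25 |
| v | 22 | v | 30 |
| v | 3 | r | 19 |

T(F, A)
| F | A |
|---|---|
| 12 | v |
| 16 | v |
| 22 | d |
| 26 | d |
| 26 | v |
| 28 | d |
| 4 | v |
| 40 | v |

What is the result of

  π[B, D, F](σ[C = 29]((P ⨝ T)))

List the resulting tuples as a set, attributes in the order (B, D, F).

{(19, n, 22), (19, n, 26), (19, n, 28)}

Joining P and T on A yields {(d, 19, q, 36, 22), (d, 19, q, 36, 26), (d, 19, q, 36, 28), (d, 29, n, 19, 22), (d, 29, n, 19, 26), (d, 29, n, 19, 28), (d, 38, z, 12, 22), (d, 38, z, 12, 26), (d, 38, z, 12, 28), (v, 2, n, 25, 12), (v, 2, n, 25, 16), (v, 2, n, 25, 26), (v, 2, n, 25, 4), (v, 2, n, 25, 40), (v, 22, v, 30, 12), (v, 22, v, 30, 16), (v, 22, v, 30, 26), (v, 22, v, 30, 4), (v, 22, v, 30, 40), (v, 3, r, 19, 12), (v, 3, r, 19, 16), (v, 3, r, 19, 26), (v, 3, r, 19, 4), (v, 3, r, 19, 40)}.
Apply σ_{C = 29}; surviving tuples: {(d, 29, n, 19, 22), (d, 29, n, 19, 26), (d, 29, n, 19, 28)}
Projecting to B, D, F: {(19, n, 22), (19, n, 26), (19, n, 28)}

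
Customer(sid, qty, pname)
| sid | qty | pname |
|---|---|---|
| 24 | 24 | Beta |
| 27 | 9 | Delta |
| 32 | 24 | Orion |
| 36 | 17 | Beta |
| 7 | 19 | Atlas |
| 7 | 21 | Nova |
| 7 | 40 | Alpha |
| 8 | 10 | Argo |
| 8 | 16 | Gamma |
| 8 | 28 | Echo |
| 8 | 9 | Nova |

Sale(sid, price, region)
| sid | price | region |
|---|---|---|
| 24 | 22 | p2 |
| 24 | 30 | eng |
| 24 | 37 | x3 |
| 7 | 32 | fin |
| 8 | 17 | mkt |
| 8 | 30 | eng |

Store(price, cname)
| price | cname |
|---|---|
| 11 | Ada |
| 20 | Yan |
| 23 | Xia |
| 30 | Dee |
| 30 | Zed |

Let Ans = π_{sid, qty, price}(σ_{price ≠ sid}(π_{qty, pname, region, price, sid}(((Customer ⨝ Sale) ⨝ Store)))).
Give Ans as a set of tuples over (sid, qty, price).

{(24, 24, 30), (8, 10, 30), (8, 16, 30), (8, 28, 30), (8, 9, 30)}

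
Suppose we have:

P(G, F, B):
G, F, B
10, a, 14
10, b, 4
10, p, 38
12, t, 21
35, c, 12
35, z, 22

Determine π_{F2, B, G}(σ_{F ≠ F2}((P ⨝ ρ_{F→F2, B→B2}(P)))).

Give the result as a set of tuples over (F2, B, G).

ρ[F→F2, B→B2]: schema becomes (G, F2, B2); tuples unchanged.
P ⋈ ρ_{F→F2, B→B2}(P) (natural join on G): {(10, a, 14, a, 14), (10, a, 14, b, 4), (10, a, 14, p, 38), (10, b, 4, a, 14), (10, b, 4, b, 4), (10, b, 4, p, 38), (10, p, 38, a, 14), (10, p, 38, b, 4), (10, p, 38, p, 38), (12, t, 21, t, 21), (35, c, 12, c, 12), (35, c, 12, z, 22), (35, z, 22, c, 12), (35, z, 22, z, 22)}
Selection F ≠ F2: {(10, a, 14, b, 4), (10, a, 14, p, 38), (10, b, 4, a, 14), (10, b, 4, p, 38), (10, p, 38, a, 14), (10, p, 38, b, 4), (35, c, 12, z, 22), (35, z, 22, c, 12)}
π[F2, B, G]: project onto (F2, B, G) → {(a, 38, 10), (a, 4, 10), (b, 14, 10), (b, 38, 10), (c, 22, 35), (p, 14, 10), (p, 4, 10), (z, 12, 35)}

{(a, 38, 10), (a, 4, 10), (b, 14, 10), (b, 38, 10), (c, 22, 35), (p, 14, 10), (p, 4, 10), (z, 12, 35)}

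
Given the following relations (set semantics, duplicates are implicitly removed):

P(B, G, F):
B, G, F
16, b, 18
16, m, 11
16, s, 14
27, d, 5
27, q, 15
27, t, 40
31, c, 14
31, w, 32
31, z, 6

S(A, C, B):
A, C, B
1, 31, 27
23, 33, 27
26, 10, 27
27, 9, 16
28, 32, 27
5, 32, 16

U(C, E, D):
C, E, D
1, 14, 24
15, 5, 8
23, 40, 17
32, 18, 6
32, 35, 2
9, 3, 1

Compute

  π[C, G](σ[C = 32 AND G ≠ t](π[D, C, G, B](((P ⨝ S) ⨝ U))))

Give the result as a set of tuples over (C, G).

P ⋈ S (natural join on B): {(16, b, 18, 27, 9), (16, b, 18, 5, 32), (16, m, 11, 27, 9), (16, m, 11, 5, 32), (16, s, 14, 27, 9), (16, s, 14, 5, 32), (27, d, 5, 1, 31), (27, d, 5, 23, 33), (27, d, 5, 26, 10), (27, d, 5, 28, 32), (27, q, 15, 1, 31), (27, q, 15, 23, 33), (27, q, 15, 26, 10), (27, q, 15, 28, 32), (27, t, 40, 1, 31), (27, t, 40, 23, 33), (27, t, 40, 26, 10), (27, t, 40, 28, 32)}
(P ⨝ S) ⋈ U (natural join on C): {(16, b, 18, 27, 9, 3, 1), (16, b, 18, 5, 32, 18, 6), (16, b, 18, 5, 32, 35, 2), (16, m, 11, 27, 9, 3, 1), (16, m, 11, 5, 32, 18, 6), (16, m, 11, 5, 32, 35, 2), (16, s, 14, 27, 9, 3, 1), (16, s, 14, 5, 32, 18, 6), (16, s, 14, 5, 32, 35, 2), (27, d, 5, 28, 32, 18, 6), (27, d, 5, 28, 32, 35, 2), (27, q, 15, 28, 32, 18, 6), (27, q, 15, 28, 32, 35, 2), (27, t, 40, 28, 32, 18, 6), (27, t, 40, 28, 32, 35, 2)}
Keep only column(s) D, C, G, B: {(1, 9, b, 16), (1, 9, m, 16), (1, 9, s, 16), (2, 32, b, 16), (2, 32, d, 27), (2, 32, m, 16), (2, 32, q, 27), (2, 32, s, 16), (2, 32, t, 27), (6, 32, b, 16), (6, 32, d, 27), (6, 32, m, 16), (6, 32, q, 27), (6, 32, s, 16), (6, 32, t, 27)}
σ[C = 32 AND G ≠ t]: keep tuples satisfying C = 32 AND G ≠ t → {(2, 32, b, 16), (2, 32, d, 27), (2, 32, m, 16), (2, 32, q, 27), (2, 32, s, 16), (6, 32, b, 16), (6, 32, d, 27), (6, 32, m, 16), (6, 32, q, 27), (6, 32, s, 16)}
Keep only column(s) C, G (5 duplicate(s) eliminated): {(32, b), (32, d), (32, m), (32, q), (32, s)}

{(32, b), (32, d), (32, m), (32, q), (32, s)}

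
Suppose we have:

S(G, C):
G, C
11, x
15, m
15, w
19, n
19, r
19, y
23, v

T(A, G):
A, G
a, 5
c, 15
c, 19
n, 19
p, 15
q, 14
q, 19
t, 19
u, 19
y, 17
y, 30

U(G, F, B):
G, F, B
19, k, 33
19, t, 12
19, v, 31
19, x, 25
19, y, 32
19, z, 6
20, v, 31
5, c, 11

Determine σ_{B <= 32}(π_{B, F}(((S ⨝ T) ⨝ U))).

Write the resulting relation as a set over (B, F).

{(12, t), (25, x), (31, v), (32, y), (6, z)}

S ⋈ T (natural join on G): {(15, m, c), (15, m, p), (15, w, c), (15, w, p), (19, n, c), (19, n, n), (19, n, q), (19, n, t), (19, n, u), (19, r, c), (19, r, n), (19, r, q), (19, r, t), (19, r, u), (19, y, c), (19, y, n), (19, y, q), (19, y, t), (19, y, u)}
(S ⨝ T) ⋈ U (natural join on G): {(19, n, c, k, 33), (19, n, c, t, 12), (19, n, c, v, 31), (19, n, c, x, 25), (19, n, c, y, 32), (19, n, c, z, 6), (19, n, n, k, 33), (19, n, n, t, 12), (19, n, n, v, 31), (19, n, n, x, 25), (19, n, n, y, 32), (19, n, n, z, 6), (19, n, q, k, 33), (19, n, q, t, 12), (19, n, q, v, 31), (19, n, q, x, 25), (19, n, q, y, 32), (19, n, q, z, 6), (19, n, t, k, 33), (19, n, t, t, 12), (19, n, t, v, 31), (19, n, t, x, 25), (19, n, t, y, 32), (19, n, t, z, 6), (19, n, u, k, 33), (19, n, u, t, 12), (19, n, u, v, 31), (19, n, u, x, 25), (19, n, u, y, 32), (19, n, u, z, 6), (19, r, c, k, 33), (19, r, c, t, 12), (19, r, c, v, 31), (19, r, c, x, 25), (19, r, c, y, 32), (19, r, c, z, 6), (19, r, n, k, 33), (19, r, n, t, 12), (19, r, n, v, 31), (19, r, n, x, 25), (19, r, n, y, 32), (19, r, n, z, 6), (19, r, q, k, 33), (19, r, q, t, 12), (19, r, q, v, 31), (19, r, q, x, 25), (19, r, q, y, 32), (19, r, q, z, 6), (19, r, t, k, 33), (19, r, t, t, 12), (19, r, t, v, 31), (19, r, t, x, 25), (19, r, t, y, 32), (19, r, t, z, 6), (19, r, u, k, 33), (19, r, u, t, 12), (19, r, u, v, 31), (19, r, u, x, 25), (19, r, u, y, 32), (19, r, u, z, 6), (19, y, c, k, 33), (19, y, c, t, 12), (19, y, c, v, 31), (19, y, c, x, 25), (19, y, c, y, 32), (19, y, c, z, 6), (19, y, n, k, 33), (19, y, n, t, 12), (19, y, n, v, 31), (19, y, n, x, 25), (19, y, n, y, 32), (19, y, n, z, 6), (19, y, q, k, 33), (19, y, q, t, 12), (19, y, q, v, 31), (19, y, q, x, 25), (19, y, q, y, 32), (19, y, q, z, 6), (19, y, t, k, 33), (19, y, t, t, 12), (19, y, t, v, 31), (19, y, t, x, 25), (19, y, t, y, 32), (19, y, t, z, 6), (19, y, u, k, 33), (19, y, u, t, 12), (19, y, u, v, 31), (19, y, u, x, 25), (19, y, u, y, 32), (19, y, u, z, 6)}
Keep only column(s) B, F (84 duplicate(s) eliminated): {(12, t), (25, x), (31, v), (32, y), (33, k), (6, z)}
Filtering on B <= 32 leaves {(12, t), (25, x), (31, v), (32, y), (6, z)}.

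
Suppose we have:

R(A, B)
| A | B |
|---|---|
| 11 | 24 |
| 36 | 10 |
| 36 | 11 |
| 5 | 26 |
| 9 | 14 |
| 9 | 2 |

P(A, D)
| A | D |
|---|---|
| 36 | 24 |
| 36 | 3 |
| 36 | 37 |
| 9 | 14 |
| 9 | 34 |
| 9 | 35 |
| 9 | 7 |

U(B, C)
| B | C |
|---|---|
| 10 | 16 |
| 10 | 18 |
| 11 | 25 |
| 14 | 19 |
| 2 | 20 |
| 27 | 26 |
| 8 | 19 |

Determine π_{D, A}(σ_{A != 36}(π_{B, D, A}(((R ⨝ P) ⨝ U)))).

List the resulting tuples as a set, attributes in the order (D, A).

{(14, 9), (34, 9), (35, 9), (7, 9)}

Joining R and P on A yields {(36, 10, 24), (36, 10, 3), (36, 10, 37), (36, 11, 24), (36, 11, 3), (36, 11, 37), (9, 14, 14), (9, 14, 34), (9, 14, 35), (9, 14, 7), (9, 2, 14), (9, 2, 34), (9, 2, 35), (9, 2, 7)}.
Joining (R ⨝ P) and U on B yields {(36, 10, 24, 16), (36, 10, 24, 18), (36, 10, 3, 16), (36, 10, 3, 18), (36, 10, 37, 16), (36, 10, 37, 18), (36, 11, 24, 25), (36, 11, 3, 25), (36, 11, 37, 25), (9, 14, 14, 19), (9, 14, 34, 19), (9, 14, 35, 19), (9, 14, 7, 19), (9, 2, 14, 20), (9, 2, 34, 20), (9, 2, 35, 20), (9, 2, 7, 20)}.
Projecting to B, D, A (3 duplicate(s) eliminated): {(10, 24, 36), (10, 3, 36), (10, 37, 36), (11, 24, 36), (11, 3, 36), (11, 37, 36), (14, 14, 9), (14, 34, 9), (14, 35, 9), (14, 7, 9), (2, 14, 9), (2, 34, 9), (2, 35, 9), (2, 7, 9)}
σ[A != 36]: keep tuples satisfying A != 36 → {(14, 14, 9), (14, 34, 9), (14, 35, 9), (14, 7, 9), (2, 14, 9), (2, 34, 9), (2, 35, 9), (2, 7, 9)}
Projecting to D, A (4 duplicate(s) eliminated): {(14, 9), (34, 9), (35, 9), (7, 9)}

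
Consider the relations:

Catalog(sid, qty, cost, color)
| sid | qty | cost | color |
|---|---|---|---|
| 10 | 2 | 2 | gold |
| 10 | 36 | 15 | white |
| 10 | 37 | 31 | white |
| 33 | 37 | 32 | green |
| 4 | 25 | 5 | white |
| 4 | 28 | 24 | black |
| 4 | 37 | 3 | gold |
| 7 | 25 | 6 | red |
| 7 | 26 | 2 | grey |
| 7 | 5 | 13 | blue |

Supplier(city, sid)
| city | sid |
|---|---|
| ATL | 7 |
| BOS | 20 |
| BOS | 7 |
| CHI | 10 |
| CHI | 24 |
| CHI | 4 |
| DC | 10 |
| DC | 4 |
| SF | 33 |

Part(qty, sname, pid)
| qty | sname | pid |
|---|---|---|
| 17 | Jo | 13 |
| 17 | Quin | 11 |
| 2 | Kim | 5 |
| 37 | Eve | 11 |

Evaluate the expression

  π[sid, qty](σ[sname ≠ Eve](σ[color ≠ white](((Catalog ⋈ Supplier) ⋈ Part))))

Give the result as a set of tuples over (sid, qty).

Catalog ⋈ Supplier (natural join on sid): {(10, 2, 2, gold, CHI), (10, 2, 2, gold, DC), (10, 36, 15, white, CHI), (10, 36, 15, white, DC), (10, 37, 31, white, CHI), (10, 37, 31, white, DC), (33, 37, 32, green, SF), (4, 25, 5, white, CHI), (4, 25, 5, white, DC), (4, 28, 24, black, CHI), (4, 28, 24, black, DC), (4, 37, 3, gold, CHI), (4, 37, 3, gold, DC), (7, 25, 6, red, ATL), (7, 25, 6, red, BOS), (7, 26, 2, grey, ATL), (7, 26, 2, grey, BOS), (7, 5, 13, blue, ATL), (7, 5, 13, blue, BOS)}
(Catalog ⋈ Supplier) ⋈ Part (natural join on qty): {(10, 2, 2, gold, CHI, Kim, 5), (10, 2, 2, gold, DC, Kim, 5), (10, 37, 31, white, CHI, Eve, 11), (10, 37, 31, white, DC, Eve, 11), (33, 37, 32, green, SF, Eve, 11), (4, 37, 3, gold, CHI, Eve, 11), (4, 37, 3, gold, DC, Eve, 11)}
Filtering on color ≠ white leaves {(10, 2, 2, gold, CHI, Kim, 5), (10, 2, 2, gold, DC, Kim, 5), (33, 37, 32, green, SF, Eve, 11), (4, 37, 3, gold, CHI, Eve, 11), (4, 37, 3, gold, DC, Eve, 11)}.
Filtering on sname ≠ Eve leaves {(10, 2, 2, gold, CHI, Kim, 5), (10, 2, 2, gold, DC, Kim, 5)}.
Keep only column(s) sid, qty (1 duplicate(s) eliminated): {(10, 2)}

{(10, 2)}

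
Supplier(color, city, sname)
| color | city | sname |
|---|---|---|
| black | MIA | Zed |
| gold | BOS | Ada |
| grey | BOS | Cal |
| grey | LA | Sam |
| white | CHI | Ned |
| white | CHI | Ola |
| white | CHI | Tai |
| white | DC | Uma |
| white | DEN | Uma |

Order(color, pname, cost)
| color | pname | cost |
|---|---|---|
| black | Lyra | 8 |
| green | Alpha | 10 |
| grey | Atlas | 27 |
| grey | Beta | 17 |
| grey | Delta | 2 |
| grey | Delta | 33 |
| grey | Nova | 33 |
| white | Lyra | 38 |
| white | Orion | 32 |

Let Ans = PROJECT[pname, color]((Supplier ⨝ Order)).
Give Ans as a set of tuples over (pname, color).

Supplier ⋈ Order (natural join on color): {(black, MIA, Zed, Lyra, 8), (grey, BOS, Cal, Atlas, 27), (grey, BOS, Cal, Beta, 17), (grey, BOS, Cal, Delta, 2), (grey, BOS, Cal, Delta, 33), (grey, BOS, Cal, Nova, 33), (grey, LA, Sam, Atlas, 27), (grey, LA, Sam, Beta, 17), (grey, LA, Sam, Delta, 2), (grey, LA, Sam, Delta, 33), (grey, LA, Sam, Nova, 33), (white, CHI, Ned, Lyra, 38), (white, CHI, Ned, Orion, 32), (white, CHI, Ola, Lyra, 38), (white, CHI, Ola, Orion, 32), (white, CHI, Tai, Lyra, 38), (white, CHI, Tai, Orion, 32), (white, DC, Uma, Lyra, 38), (white, DC, Uma, Orion, 32), (white, DEN, Uma, Lyra, 38), (white, DEN, Uma, Orion, 32)}
π[pname, color]: project onto (pname, color) (14 duplicate(s) eliminated) → {(Atlas, grey), (Beta, grey), (Delta, grey), (Lyra, black), (Lyra, white), (Nova, grey), (Orion, white)}

{(Atlas, grey), (Beta, grey), (Delta, grey), (Lyra, black), (Lyra, white), (Nova, grey), (Orion, white)}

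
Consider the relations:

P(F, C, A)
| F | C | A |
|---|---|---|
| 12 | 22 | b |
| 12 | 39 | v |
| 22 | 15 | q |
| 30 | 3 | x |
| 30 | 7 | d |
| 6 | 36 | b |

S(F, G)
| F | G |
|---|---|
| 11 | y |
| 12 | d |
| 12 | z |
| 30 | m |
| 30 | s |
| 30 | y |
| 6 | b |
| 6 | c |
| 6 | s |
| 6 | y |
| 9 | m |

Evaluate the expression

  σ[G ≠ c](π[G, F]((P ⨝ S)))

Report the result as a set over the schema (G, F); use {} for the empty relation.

{(b, 6), (d, 12), (m, 30), (s, 30), (s, 6), (y, 30), (y, 6), (z, 12)}

Natural join on F: {(12, 22, b, d), (12, 22, b, z), (12, 39, v, d), (12, 39, v, z), (30, 3, x, m), (30, 3, x, s), (30, 3, x, y), (30, 7, d, m), (30, 7, d, s), (30, 7, d, y), (6, 36, b, b), (6, 36, b, c), (6, 36, b, s), (6, 36, b, y)}
Keep only column(s) G, F (5 duplicate(s) eliminated): {(b, 6), (c, 6), (d, 12), (m, 30), (s, 30), (s, 6), (y, 30), (y, 6), (z, 12)}
σ[G ≠ c]: keep tuples satisfying G ≠ c → {(b, 6), (d, 12), (m, 30), (s, 30), (s, 6), (y, 30), (y, 6), (z, 12)}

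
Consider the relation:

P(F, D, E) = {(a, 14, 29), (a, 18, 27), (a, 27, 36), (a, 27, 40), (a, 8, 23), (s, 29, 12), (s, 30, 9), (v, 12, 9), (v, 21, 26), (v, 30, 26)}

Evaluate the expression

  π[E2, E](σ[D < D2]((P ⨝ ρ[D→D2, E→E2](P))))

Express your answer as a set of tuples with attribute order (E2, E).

ρ[D→D2, E→E2]: schema becomes (F, D2, E2); tuples unchanged.
Natural join on F: {(a, 14, 29, 14, 29), (a, 14, 29, 18, 27), (a, 14, 29, 27, 36), (a, 14, 29, 27, 40), (a, 14, 29, 8, 23), (a, 18, 27, 14, 29), (a, 18, 27, 18, 27), (a, 18, 27, 27, 36), (a, 18, 27, 27, 40), (a, 18, 27, 8, 23), (a, 27, 36, 14, 29), (a, 27, 36, 18, 27), (a, 27, 36, 27, 36), (a, 27, 36, 27, 40), (a, 27, 36, 8, 23), (a, 27, 40, 14, 29), (a, 27, 40, 18, 27), (a, 27, 40, 27, 36), (a, 27, 40, 27, 40), (a, 27, 40, 8, 23), (a, 8, 23, 14, 29), (a, 8, 23, 18, 27), (a, 8, 23, 27, 36), (a, 8, 23, 27, 40), (a, 8, 23, 8, 23), (s, 29, 12, 29, 12), (s, 29, 12, 30, 9), (s, 30, 9, 29, 12), (s, 30, 9, 30, 9), (v, 12, 9, 12, 9), (v, 12, 9, 21, 26), (v, 12, 9, 30, 26), (v, 21, 26, 12, 9), (v, 21, 26, 21, 26), (v, 21, 26, 30, 26), (v, 30, 26, 12, 9), (v, 30, 26, 21, 26), (v, 30, 26, 30, 26)}
Filtering on D < D2 leaves {(a, 14, 29, 18, 27), (a, 14, 29, 27, 36), (a, 14, 29, 27, 40), (a, 18, 27, 27, 36), (a, 18, 27, 27, 40), (a, 8, 23, 14, 29), (a, 8, 23, 18, 27), (a, 8, 23, 27, 36), (a, 8, 23, 27, 40), (s, 29, 12, 30, 9), (v, 12, 9, 21, 26), (v, 12, 9, 30, 26), (v, 21, 26, 30, 26)}.
π_{E2, E} gives {(26, 26), (26, 9), (27, 23), (27, 29), (29, 23), (36, 23), (36, 27), (36, 29), (40, 23), (40, 27), (40, 29), (9, 12)} (1 duplicate(s) eliminated).

{(26, 26), (26, 9), (27, 23), (27, 29), (29, 23), (36, 23), (36, 27), (36, 29), (40, 23), (40, 27), (40, 29), (9, 12)}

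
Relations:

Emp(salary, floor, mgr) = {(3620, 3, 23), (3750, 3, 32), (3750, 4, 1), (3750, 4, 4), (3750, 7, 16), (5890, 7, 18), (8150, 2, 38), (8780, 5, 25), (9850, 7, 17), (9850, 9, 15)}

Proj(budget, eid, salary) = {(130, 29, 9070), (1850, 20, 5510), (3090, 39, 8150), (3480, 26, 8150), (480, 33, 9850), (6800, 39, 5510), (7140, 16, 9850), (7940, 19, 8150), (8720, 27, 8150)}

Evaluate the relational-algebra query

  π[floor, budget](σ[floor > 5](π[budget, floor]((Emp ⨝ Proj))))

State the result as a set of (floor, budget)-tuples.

{(7, 480), (7, 7140), (9, 480), (9, 7140)}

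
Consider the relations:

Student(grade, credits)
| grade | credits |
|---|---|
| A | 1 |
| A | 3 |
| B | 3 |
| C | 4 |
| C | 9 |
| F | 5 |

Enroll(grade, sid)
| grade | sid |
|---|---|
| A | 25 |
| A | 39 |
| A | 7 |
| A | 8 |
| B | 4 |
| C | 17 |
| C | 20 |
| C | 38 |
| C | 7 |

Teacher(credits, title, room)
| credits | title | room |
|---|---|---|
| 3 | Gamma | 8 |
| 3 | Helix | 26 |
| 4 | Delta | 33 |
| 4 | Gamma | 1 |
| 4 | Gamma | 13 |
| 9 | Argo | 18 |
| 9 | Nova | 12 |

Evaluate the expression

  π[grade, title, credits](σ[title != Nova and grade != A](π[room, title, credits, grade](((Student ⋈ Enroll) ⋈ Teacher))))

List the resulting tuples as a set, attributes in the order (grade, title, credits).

Joining Student and Enroll on grade yields {(A, 1, 25), (A, 1, 39), (A, 1, 7), (A, 1, 8), (A, 3, 25), (A, 3, 39), (A, 3, 7), (A, 3, 8), (B, 3, 4), (C, 4, 17), (C, 4, 20), (C, 4, 38), (C, 4, 7), (C, 9, 17), (C, 9, 20), (C, 9, 38), (C, 9, 7)}.
Joining (Student ⋈ Enroll) and Teacher on credits yields {(A, 3, 25, Gamma, 8), (A, 3, 25, Helix, 26), (A, 3, 39, Gamma, 8), (A, 3, 39, Helix, 26), (A, 3, 7, Gamma, 8), (A, 3, 7, Helix, 26), (A, 3, 8, Gamma, 8), (A, 3, 8, Helix, 26), (B, 3, 4, Gamma, 8), (B, 3, 4, Helix, 26), (C, 4, 17, Delta, 33), (C, 4, 17, Gamma, 1), (C, 4, 17, Gamma, 13), (C, 4, 20, Delta, 33), (C, 4, 20, Gamma, 1), (C, 4, 20, Gamma, 13), (C, 4, 38, Delta, 33), (C, 4, 38, Gamma, 1), (C, 4, 38, Gamma, 13), (C, 4, 7, Delta, 33), (C, 4, 7, Gamma, 1), (C, 4, 7, Gamma, 13), (C, 9, 17, Argo, 18), (C, 9, 17, Nova, 12), (C, 9, 20, Argo, 18), (C, 9, 20, Nova, 12), (C, 9, 38, Argo, 18), (C, 9, 38, Nova, 12), (C, 9, 7, Argo, 18), (C, 9, 7, Nova, 12)}.
π[room, title, credits, grade]: project onto (room, title, credits, grade) (21 duplicate(s) eliminated) → {(1, Gamma, 4, C), (12, Nova, 9, C), (13, Gamma, 4, C), (18, Argo, 9, C), (26, Helix, 3, A), (26, Helix, 3, B), (33, Delta, 4, C), (8, Gamma, 3, A), (8, Gamma, 3, B)}
σ[title != Nova and grade != A]: keep tuples satisfying title != Nova and grade != A → {(1, Gamma, 4, C), (13, Gamma, 4, C), (18, Argo, 9, C), (26, Helix, 3, B), (33, Delta, 4, C), (8, Gamma, 3, B)}
π[grade, title, credits]: project onto (grade, title, credits) (1 duplicate(s) eliminated) → {(B, Gamma, 3), (B, Helix, 3), (C, Argo, 9), (C, Delta, 4), (C, Gamma, 4)}

{(B, Gamma, 3), (B, Helix, 3), (C, Argo, 9), (C, Delta, 4), (C, Gamma, 4)}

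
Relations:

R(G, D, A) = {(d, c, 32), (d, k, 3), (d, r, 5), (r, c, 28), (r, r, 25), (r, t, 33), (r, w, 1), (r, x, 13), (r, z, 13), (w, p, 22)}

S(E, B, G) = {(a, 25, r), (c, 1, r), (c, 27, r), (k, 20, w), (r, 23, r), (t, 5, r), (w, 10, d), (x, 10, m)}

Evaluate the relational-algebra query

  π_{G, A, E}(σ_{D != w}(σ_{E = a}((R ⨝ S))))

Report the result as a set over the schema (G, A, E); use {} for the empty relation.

Natural join on G: {(d, c, 32, w, 10), (d, k, 3, w, 10), (d, r, 5, w, 10), (r, c, 28, a, 25), (r, c, 28, c, 1), (r, c, 28, c, 27), (r, c, 28, r, 23), (r, c, 28, t, 5), (r, r, 25, a, 25), (r, r, 25, c, 1), (r, r, 25, c, 27), (r, r, 25, r, 23), (r, r, 25, t, 5), (r, t, 33, a, 25), (r, t, 33, c, 1), (r, t, 33, c, 27), (r, t, 33, r, 23), (r, t, 33, t, 5), (r, w, 1, a, 25), (r, w, 1, c, 1), (r, w, 1, c, 27), (r, w, 1, r, 23), (r, w, 1, t, 5), (r, x, 13, a, 25), (r, x, 13, c, 1), (r, x, 13, c, 27), (r, x, 13, r, 23), (r, x, 13, t, 5), (r, z, 13, a, 25), (r, z, 13, c, 1), (r, z, 13, c, 27), (r, z, 13, r, 23), (r, z, 13, t, 5), (w, p, 22, k, 20)}
Apply σ_{E = a}; surviving tuples: {(r, c, 28, a, 25), (r, r, 25, a, 25), (r, t, 33, a, 25), (r, w, 1, a, 25), (r, x, 13, a, 25), (r, z, 13, a, 25)}
Apply σ_{D != w}; surviving tuples: {(r, c, 28, a, 25), (r, r, 25, a, 25), (r, t, 33, a, 25), (r, x, 13, a, 25), (r, z, 13, a, 25)}
π[G, A, E]: project onto (G, A, E) (1 duplicate(s) eliminated) → {(r, 13, a), (r, 25, a), (r, 28, a), (r, 33, a)}

{(r, 13, a), (r, 25, a), (r, 28, a), (r, 33, a)}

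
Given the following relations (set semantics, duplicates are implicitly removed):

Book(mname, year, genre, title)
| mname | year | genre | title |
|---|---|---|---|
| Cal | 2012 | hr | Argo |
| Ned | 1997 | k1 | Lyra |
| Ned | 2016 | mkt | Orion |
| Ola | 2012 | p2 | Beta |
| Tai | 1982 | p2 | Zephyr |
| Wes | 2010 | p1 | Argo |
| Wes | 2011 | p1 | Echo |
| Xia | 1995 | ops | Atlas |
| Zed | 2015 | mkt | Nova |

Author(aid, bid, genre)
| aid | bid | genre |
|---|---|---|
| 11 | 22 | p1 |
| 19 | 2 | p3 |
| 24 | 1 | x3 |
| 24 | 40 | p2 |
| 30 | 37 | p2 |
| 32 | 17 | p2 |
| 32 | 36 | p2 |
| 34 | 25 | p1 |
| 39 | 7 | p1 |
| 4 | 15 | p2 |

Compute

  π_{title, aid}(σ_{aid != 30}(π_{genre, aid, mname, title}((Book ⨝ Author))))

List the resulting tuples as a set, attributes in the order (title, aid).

Natural join on genre: {(Ola, 2012, p2, Beta, 24, 40), (Ola, 2012, p2, Beta, 30, 37), (Ola, 2012, p2, Beta, 32, 17), (Ola, 2012, p2, Beta, 32, 36), (Ola, 2012, p2, Beta, 4, 15), (Tai, 1982, p2, Zephyr, 24, 40), (Tai, 1982, p2, Zephyr, 30, 37), (Tai, 1982, p2, Zephyr, 32, 17), (Tai, 1982, p2, Zephyr, 32, 36), (Tai, 1982, p2, Zephyr, 4, 15), (Wes, 2010, p1, Argo, 11, 22), (Wes, 2010, p1, Argo, 34, 25), (Wes, 2010, p1, Argo, 39, 7), (Wes, 2011, p1, Echo, 11, 22), (Wes, 2011, p1, Echo, 34, 25), (Wes, 2011, p1, Echo, 39, 7)}
π_{genre, aid, mname, title} gives {(p1, 11, Wes, Argo), (p1, 11, Wes, Echo), (p1, 34, Wes, Argo), (p1, 34, Wes, Echo), (p1, 39, Wes, Argo), (p1, 39, Wes, Echo), (p2, 24, Ola, Beta), (p2, 24, Tai, Zephyr), (p2, 30, Ola, Beta), (p2, 30, Tai, Zephyr), (p2, 32, Ola, Beta), (p2, 32, Tai, Zephyr), (p2, 4, Ola, Beta), (p2, 4, Tai, Zephyr)} (2 duplicate(s) eliminated).
Filtering on aid != 30 leaves {(p1, 11, Wes, Argo), (p1, 11, Wes, Echo), (p1, 34, Wes, Argo), (p1, 34, Wes, Echo), (p1, 39, Wes, Argo), (p1, 39, Wes, Echo), (p2, 24, Ola, Beta), (p2, 24, Tai, Zephyr), (p2, 32, Ola, Beta), (p2, 32, Tai, Zephyr), (p2, 4, Ola, Beta), (p2, 4, Tai, Zephyr)}.
π_{title, aid} gives {(Argo, 11), (Argo, 34), (Argo, 39), (Beta, 24), (Beta, 32), (Beta, 4), (Echo, 11), (Echo, 34), (Echo, 39), (Zephyr, 24), (Zephyr, 32), (Zephyr, 4)}.

{(Argo, 11), (Argo, 34), (Argo, 39), (Beta, 24), (Beta, 32), (Beta, 4), (Echo, 11), (Echo, 34), (Echo, 39), (Zephyr, 24), (Zephyr, 32), (Zephyr, 4)}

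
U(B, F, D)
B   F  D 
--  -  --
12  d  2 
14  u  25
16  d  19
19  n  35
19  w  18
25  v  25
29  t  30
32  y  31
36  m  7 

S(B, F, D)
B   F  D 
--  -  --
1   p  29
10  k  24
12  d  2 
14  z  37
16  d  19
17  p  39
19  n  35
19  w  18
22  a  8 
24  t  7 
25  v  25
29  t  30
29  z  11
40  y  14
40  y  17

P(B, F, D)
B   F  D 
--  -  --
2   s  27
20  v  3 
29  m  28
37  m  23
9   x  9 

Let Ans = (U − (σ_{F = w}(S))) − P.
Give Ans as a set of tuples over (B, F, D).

σ[F = w]: keep tuples satisfying F = w → {(19, w, 18)}
Taking the difference: {(12, d, 2), (14, u, 25), (16, d, 19), (19, n, 35), (25, v, 25), (29, t, 30), (32, y, 31), (36, m, 7)}
Taking the difference: {(12, d, 2), (14, u, 25), (16, d, 19), (19, n, 35), (25, v, 25), (29, t, 30), (32, y, 31), (36, m, 7)}

{(12, d, 2), (14, u, 25), (16, d, 19), (19, n, 35), (25, v, 25), (29, t, 30), (32, y, 31), (36, m, 7)}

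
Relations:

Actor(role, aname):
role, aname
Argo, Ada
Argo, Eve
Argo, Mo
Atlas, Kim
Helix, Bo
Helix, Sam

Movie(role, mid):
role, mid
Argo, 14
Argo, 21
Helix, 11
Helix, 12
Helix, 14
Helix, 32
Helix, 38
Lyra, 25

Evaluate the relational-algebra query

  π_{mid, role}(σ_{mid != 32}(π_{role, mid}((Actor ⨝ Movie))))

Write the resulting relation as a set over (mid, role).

Joining Actor and Movie on role yields {(Argo, Ada, 14), (Argo, Ada, 21), (Argo, Eve, 14), (Argo, Eve, 21), (Argo, Mo, 14), (Argo, Mo, 21), (Helix, Bo, 11), (Helix, Bo, 12), (Helix, Bo, 14), (Helix, Bo, 32), (Helix, Bo, 38), (Helix, Sam, 11), (Helix, Sam, 12), (Helix, Sam, 14), (Helix, Sam, 32), (Helix, Sam, 38)}.
Projecting to role, mid (9 duplicate(s) eliminated): {(Argo, 14), (Argo, 21), (Helix, 11), (Helix, 12), (Helix, 14), (Helix, 32), (Helix, 38)}
Filtering on mid != 32 leaves {(Argo, 14), (Argo, 21), (Helix, 11), (Helix, 12), (Helix, 14), (Helix, 38)}.
Projecting to mid, role: {(11, Helix), (12, Helix), (14, Argo), (14, Helix), (21, Argo), (38, Helix)}

{(11, Helix), (12, Helix), (14, Argo), (14, Helix), (21, Argo), (38, Helix)}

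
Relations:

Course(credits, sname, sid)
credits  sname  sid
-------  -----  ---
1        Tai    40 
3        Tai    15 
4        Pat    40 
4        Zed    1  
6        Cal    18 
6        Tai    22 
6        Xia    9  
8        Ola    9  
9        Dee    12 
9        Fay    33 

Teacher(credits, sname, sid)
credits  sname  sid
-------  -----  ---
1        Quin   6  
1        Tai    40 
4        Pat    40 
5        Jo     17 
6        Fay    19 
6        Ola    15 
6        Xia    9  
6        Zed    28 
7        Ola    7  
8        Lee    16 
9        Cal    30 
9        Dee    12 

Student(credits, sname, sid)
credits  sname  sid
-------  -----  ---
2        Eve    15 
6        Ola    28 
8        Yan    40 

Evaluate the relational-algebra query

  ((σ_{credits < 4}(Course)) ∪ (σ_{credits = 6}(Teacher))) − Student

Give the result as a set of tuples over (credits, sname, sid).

Selection credits < 4: {(1, Tai, 40), (3, Tai, 15)}
Selection credits = 6: {(6, Fay, 19), (6, Ola, 15), (6, Xia, 9), (6, Zed, 28)}
Taking the union: {(1, Tai, 40), (3, Tai, 15), (6, Fay, 19), (6, Ola, 15), (6, Xia, 9), (6, Zed, 28)}
Taking the difference: {(1, Tai, 40), (3, Tai, 15), (6, Fay, 19), (6, Ola, 15), (6, Xia, 9), (6, Zed, 28)}

{(1, Tai, 40), (3, Tai, 15), (6, Fay, 19), (6, Ola, 15), (6, Xia, 9), (6, Zed, 28)}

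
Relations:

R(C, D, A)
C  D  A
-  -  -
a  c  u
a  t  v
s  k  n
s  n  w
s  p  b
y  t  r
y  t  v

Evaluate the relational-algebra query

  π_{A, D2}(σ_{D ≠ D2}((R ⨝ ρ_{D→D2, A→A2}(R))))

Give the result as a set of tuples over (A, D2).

{(b, k), (b, n), (n, n), (n, p), (u, t), (v, c), (w, k), (w, p)}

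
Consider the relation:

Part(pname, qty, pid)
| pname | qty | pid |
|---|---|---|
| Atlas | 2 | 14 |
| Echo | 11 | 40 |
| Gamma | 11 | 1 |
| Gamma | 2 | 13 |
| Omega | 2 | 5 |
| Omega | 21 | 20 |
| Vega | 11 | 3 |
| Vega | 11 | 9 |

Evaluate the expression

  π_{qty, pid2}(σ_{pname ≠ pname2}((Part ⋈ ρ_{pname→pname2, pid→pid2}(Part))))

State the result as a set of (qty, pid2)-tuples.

ρ[pname→pname2, pid→pid2]: schema becomes (pname2, qty, pid2); tuples unchanged.
Natural join on qty: {(Atlas, 2, 14, Atlas, 14), (Atlas, 2, 14, Gamma, 13), (Atlas, 2, 14, Omega, 5), (Echo, 11, 40, Echo, 40), (Echo, 11, 40, Gamma, 1), (Echo, 11, 40, Vega, 3), (Echo, 11, 40, Vega, 9), (Gamma, 11, 1, Echo, 40), (Gamma, 11, 1, Gamma, 1), (Gamma, 11, 1, Vega, 3), (Gamma, 11, 1, Vega, 9), (Gamma, 2, 13, Atlas, 14), (Gamma, 2, 13, Gamma, 13), (Gamma, 2, 13, Omega, 5), (Omega, 2, 5, Atlas, 14), (Omega, 2, 5, Gamma, 13), (Omega, 2, 5, Omega, 5), (Omega, 21, 20, Omega, 20), (Vega, 11, 3, Echo, 40), (Vega, 11, 3, Gamma, 1), (Vega, 11, 3, Vega, 3), (Vega, 11, 3, Vega, 9), (Vega, 11, 9, Echo, 40), (Vega, 11, 9, Gamma, 1), (Vega, 11, 9, Vega, 3), (Vega, 11, 9, Vega, 9)}
Apply σ_{pname ≠ pname2}; surviving tuples: {(Atlas, 2, 14, Gamma, 13), (Atlas, 2, 14, Omega, 5), (Echo, 11, 40, Gamma, 1), (Echo, 11, 40, Vega, 3), (Echo, 11, 40, Vega, 9), (Gamma, 11, 1, Echo, 40), (Gamma, 11, 1, Vega, 3), (Gamma, 11, 1, Vega, 9), (Gamma, 2, 13, Atlas, 14), (Gamma, 2, 13, Omega, 5), (Omega, 2, 5, Atlas, 14), (Omega, 2, 5, Gamma, 13), (Vega, 11, 3, Echo, 40), (Vega, 11, 3, Gamma, 1), (Vega, 11, 9, Echo, 40), (Vega, 11, 9, Gamma, 1)}
Keep only column(s) qty, pid2 (9 duplicate(s) eliminated): {(11, 1), (11, 3), (11, 40), (11, 9), (2, 13), (2, 14), (2, 5)}

{(11, 1), (11, 3), (11, 40), (11, 9), (2, 13), (2, 14), (2, 5)}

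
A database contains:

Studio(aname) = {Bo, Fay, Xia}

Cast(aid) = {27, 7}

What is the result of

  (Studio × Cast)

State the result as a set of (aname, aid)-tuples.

{(Bo, 27), (Bo, 7), (Fay, 27), (Fay, 7), (Xia, 27), (Xia, 7)}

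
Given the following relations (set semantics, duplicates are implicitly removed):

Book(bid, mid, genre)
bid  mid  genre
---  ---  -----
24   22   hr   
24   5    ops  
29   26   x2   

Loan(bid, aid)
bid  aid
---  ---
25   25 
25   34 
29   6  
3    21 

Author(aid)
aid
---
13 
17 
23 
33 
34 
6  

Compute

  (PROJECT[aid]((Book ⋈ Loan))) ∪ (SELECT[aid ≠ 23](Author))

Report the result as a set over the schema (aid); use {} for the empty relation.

Natural join on bid: {(29, 26, x2, 6)}
Projecting to aid: {6}
Apply σ_{aid ≠ 23}; surviving tuples: {13, 17, 33, 34, 6}
Taking the union: {13, 17, 33, 34, 6}

{13, 17, 33, 34, 6}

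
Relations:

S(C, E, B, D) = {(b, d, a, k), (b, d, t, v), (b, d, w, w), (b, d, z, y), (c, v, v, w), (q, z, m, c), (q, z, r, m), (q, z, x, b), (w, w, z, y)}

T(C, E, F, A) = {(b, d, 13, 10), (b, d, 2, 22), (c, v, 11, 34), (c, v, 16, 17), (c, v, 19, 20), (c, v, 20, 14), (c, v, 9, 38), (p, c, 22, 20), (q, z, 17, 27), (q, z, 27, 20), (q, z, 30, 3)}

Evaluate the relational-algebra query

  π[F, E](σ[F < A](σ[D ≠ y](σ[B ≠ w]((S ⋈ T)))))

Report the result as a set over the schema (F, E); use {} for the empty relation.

{(11, v), (16, v), (17, z), (19, v), (2, d), (9, v)}

S ⋈ T (natural join on C, E): {(b, d, a, k, 13, 10), (b, d, a, k, 2, 22), (b, d, t, v, 13, 10), (b, d, t, v, 2, 22), (b, d, w, w, 13, 10), (b, d, w, w, 2, 22), (b, d, z, y, 13, 10), (b, d, z, y, 2, 22), (c, v, v, w, 11, 34), (c, v, v, w, 16, 17), (c, v, v, w, 19, 20), (c, v, v, w, 20, 14), (c, v, v, w, 9, 38), (q, z, m, c, 17, 27), (q, z, m, c, 27, 20), (q, z, m, c, 30, 3), (q, z, r, m, 17, 27), (q, z, r, m, 27, 20), (q, z, r, m, 30, 3), (q, z, x, b, 17, 27), (q, z, x, b, 27, 20), (q, z, x, b, 30, 3)}
Apply σ_{B ≠ w}; surviving tuples: {(b, d, a, k, 13, 10), (b, d, a, k, 2, 22), (b, d, t, v, 13, 10), (b, d, t, v, 2, 22), (b, d, z, y, 13, 10), (b, d, z, y, 2, 22), (c, v, v, w, 11, 34), (c, v, v, w, 16, 17), (c, v, v, w, 19, 20), (c, v, v, w, 20, 14), (c, v, v, w, 9, 38), (q, z, m, c, 17, 27), (q, z, m, c, 27, 20), (q, z, m, c, 30, 3), (q, z, r, m, 17, 27), (q, z, r, m, 27, 20), (q, z, r, m, 30, 3), (q, z, x, b, 17, 27), (q, z, x, b, 27, 20), (q, z, x, b, 30, 3)}
Apply σ_{D ≠ y}; surviving tuples: {(b, d, a, k, 13, 10), (b, d, a, k, 2, 22), (b, d, t, v, 13, 10), (b, d, t, v, 2, 22), (c, v, v, w, 11, 34), (c, v, v, w, 16, 17), (c, v, v, w, 19, 20), (c, v, v, w, 20, 14), (c, v, v, w, 9, 38), (q, z, m, c, 17, 27), (q, z, m, c, 27, 20), (q, z, m, c, 30, 3), (q, z, r, m, 17, 27), (q, z, r, m, 27, 20), (q, z, r, m, 30, 3), (q, z, x, b, 17, 27), (q, z, x, b, 27, 20), (q, z, x, b, 30, 3)}
Apply σ_{F < A}; surviving tuples: {(b, d, a, k, 2, 22), (b, d, t, v, 2, 22), (c, v, v, w, 11, 34), (c, v, v, w, 16, 17), (c, v, v, w, 19, 20), (c, v, v, w, 9, 38), (q, z, m, c, 17, 27), (q, z, r, m, 17, 27), (q, z, x, b, 17, 27)}
Keep only column(s) F, E (3 duplicate(s) eliminated): {(11, v), (16, v), (17, z), (19, v), (2, d), (9, v)}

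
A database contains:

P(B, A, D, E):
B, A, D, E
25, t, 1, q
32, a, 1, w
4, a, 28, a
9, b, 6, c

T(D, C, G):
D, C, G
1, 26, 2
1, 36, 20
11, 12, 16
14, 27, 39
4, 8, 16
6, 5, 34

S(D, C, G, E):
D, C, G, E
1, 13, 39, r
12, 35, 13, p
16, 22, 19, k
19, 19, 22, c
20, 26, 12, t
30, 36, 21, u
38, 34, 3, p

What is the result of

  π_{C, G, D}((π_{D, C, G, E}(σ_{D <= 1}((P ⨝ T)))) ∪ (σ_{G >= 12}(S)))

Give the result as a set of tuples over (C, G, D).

{(13, 39, 1), (19, 22, 19), (22, 19, 16), (26, 12, 20), (26, 2, 1), (35, 13, 12), (36, 20, 1), (36, 21, 30)}

Joining P and T on D yields {(25, t, 1, q, 26, 2), (25, t, 1, q, 36, 20), (32, a, 1, w, 26, 2), (32, a, 1, w, 36, 20), (9, b, 6, c, 5, 34)}.
Apply σ_{D <= 1}; surviving tuples: {(25, t, 1, q, 26, 2), (25, t, 1, q, 36, 20), (32, a, 1, w, 26, 2), (32, a, 1, w, 36, 20)}
Keep only column(s) D, C, G, E: {(1, 26, 2, q), (1, 26, 2, w), (1, 36, 20, q), (1, 36, 20, w)}
Apply σ_{G >= 12}; surviving tuples: {(1, 13, 39, r), (12, 35, 13, p), (16, 22, 19, k), (19, 19, 22, c), (20, 26, 12, t), (30, 36, 21, u)}
Set union of the two operands is {(1, 13, 39, r), (1, 26, 2, q), (1, 26, 2, w), (1, 36, 20, q), (1, 36, 20, w), (12, 35, 13, p), (16, 22, 19, k), (19, 19, 22, c), (20, 26, 12, t), (30, 36, 21, u)}.
Keep only column(s) C, G, D (2 duplicate(s) eliminated): {(13, 39, 1), (19, 22, 19), (22, 19, 16), (26, 12, 20), (26, 2, 1), (35, 13, 12), (36, 20, 1), (36, 21, 30)}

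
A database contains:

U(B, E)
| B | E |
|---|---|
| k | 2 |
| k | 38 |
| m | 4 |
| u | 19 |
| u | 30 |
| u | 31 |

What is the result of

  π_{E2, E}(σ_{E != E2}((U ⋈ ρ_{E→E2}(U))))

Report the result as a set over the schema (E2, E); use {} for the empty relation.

{(19, 30), (19, 31), (2, 38), (30, 19), (30, 31), (31, 19), (31, 30), (38, 2)}

ρ[E→E2]: schema becomes (B, E2); tuples unchanged.
Natural join on B: {(k, 2, 2), (k, 2, 38), (k, 38, 2), (k, 38, 38), (m, 4, 4), (u, 19, 19), (u, 19, 30), (u, 19, 31), (u, 30, 19), (u, 30, 30), (u, 30, 31), (u, 31, 19), (u, 31, 30), (u, 31, 31)}
Selection E != E2: {(k, 2, 38), (k, 38, 2), (u, 19, 30), (u, 19, 31), (u, 30, 19), (u, 30, 31), (u, 31, 19), (u, 31, 30)}
Keep only column(s) E2, E: {(19, 30), (19, 31), (2, 38), (30, 19), (30, 31), (31, 19), (31, 30), (38, 2)}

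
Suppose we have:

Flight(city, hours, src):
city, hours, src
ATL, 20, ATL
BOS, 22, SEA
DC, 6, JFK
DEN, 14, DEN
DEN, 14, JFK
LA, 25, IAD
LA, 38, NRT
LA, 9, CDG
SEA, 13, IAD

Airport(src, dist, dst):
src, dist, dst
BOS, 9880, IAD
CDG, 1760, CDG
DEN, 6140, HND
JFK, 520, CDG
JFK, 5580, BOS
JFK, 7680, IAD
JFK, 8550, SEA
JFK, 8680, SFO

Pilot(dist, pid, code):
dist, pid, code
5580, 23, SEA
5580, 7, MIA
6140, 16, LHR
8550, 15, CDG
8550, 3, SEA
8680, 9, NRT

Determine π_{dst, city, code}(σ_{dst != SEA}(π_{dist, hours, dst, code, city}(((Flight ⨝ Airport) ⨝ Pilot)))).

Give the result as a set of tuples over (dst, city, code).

{(BOS, DC, MIA), (BOS, DC, SEA), (BOS, DEN, MIA), (BOS, DEN, SEA), (HND, DEN, LHR), (SFO, DC, NRT), (SFO, DEN, NRT)}

Flight ⋈ Airport (natural join on src): {(DC, 6, JFK, 520, CDG), (DC, 6, JFK, 5580, BOS), (DC, 6, JFK, 7680, IAD), (DC, 6, JFK, 8550, SEA), (DC, 6, JFK, 8680, SFO), (DEN, 14, DEN, 6140, HND), (DEN, 14, JFK, 520, CDG), (DEN, 14, JFK, 5580, BOS), (DEN, 14, JFK, 7680, IAD), (DEN, 14, JFK, 8550, SEA), (DEN, 14, JFK, 8680, SFO), (LA, 9, CDG, 1760, CDG)}
(Flight ⨝ Airport) ⋈ Pilot (natural join on dist): {(DC, 6, JFK, 5580, BOS, 23, SEA), (DC, 6, JFK, 5580, BOS, 7, MIA), (DC, 6, JFK, 8550, SEA, 15, CDG), (DC, 6, JFK, 8550, SEA, 3, SEA), (DC, 6, JFK, 8680, SFO, 9, NRT), (DEN, 14, DEN, 6140, HND, 16, LHR), (DEN, 14, JFK, 5580, BOS, 23, SEA), (DEN, 14, JFK, 5580, BOS, 7, MIA), (DEN, 14, JFK, 8550, SEA, 15, CDG), (DEN, 14, JFK, 8550, SEA, 3, SEA), (DEN, 14, JFK, 8680, SFO, 9, NRT)}
π_{dist, hours, dst, code, city} gives {(5580, 14, BOS, MIA, DEN), (5580, 14, BOS, SEA, DEN), (5580, 6, BOS, MIA, DC), (5580, 6, BOS, SEA, DC), (6140, 14, HND, LHR, DEN), (8550, 14, SEA, CDG, DEN), (8550, 14, SEA, SEA, DEN), (8550, 6, SEA, CDG, DC), (8550, 6, SEA, SEA, DC), (8680, 14, SFO, NRT, DEN), (8680, 6, SFO, NRT, DC)}.
Filtering on dst != SEA leaves {(5580, 14, BOS, MIA, DEN), (5580, 14, BOS, SEA, DEN), (5580, 6, BOS, MIA, DC), (5580, 6, BOS, SEA, DC), (6140, 14, HND, LHR, DEN), (8680, 14, SFO, NRT, DEN), (8680, 6, SFO, NRT, DC)}.
π_{dst, city, code} gives {(BOS, DC, MIA), (BOS, DC, SEA), (BOS, DEN, MIA), (BOS, DEN, SEA), (HND, DEN, LHR), (SFO, DC, NRT), (SFO, DEN, NRT)}.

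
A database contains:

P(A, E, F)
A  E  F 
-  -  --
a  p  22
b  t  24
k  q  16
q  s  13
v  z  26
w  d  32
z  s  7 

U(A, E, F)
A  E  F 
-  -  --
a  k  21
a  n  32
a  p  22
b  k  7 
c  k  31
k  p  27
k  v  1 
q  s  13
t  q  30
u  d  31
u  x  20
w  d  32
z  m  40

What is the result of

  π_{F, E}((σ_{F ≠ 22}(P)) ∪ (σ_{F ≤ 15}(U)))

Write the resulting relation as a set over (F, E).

{(1, v), (13, s), (16, q), (24, t), (26, z), (32, d), (7, k), (7, s)}

σ[F ≠ 22]: keep tuples satisfying F ≠ 22 → {(b, t, 24), (k, q, 16), (q, s, 13), (v, z, 26), (w, d, 32), (z, s, 7)}
σ[F ≤ 15]: keep tuples satisfying F ≤ 15 → {(b, k, 7), (k, v, 1), (q, s, 13)}
Taking the union: {(b, k, 7), (b, t, 24), (k, q, 16), (k, v, 1), (q, s, 13), (v, z, 26), (w, d, 32), (z, s, 7)}
Keep only column(s) F, E: {(1, v), (13, s), (16, q), (24, t), (26, z), (32, d), (7, k), (7, s)}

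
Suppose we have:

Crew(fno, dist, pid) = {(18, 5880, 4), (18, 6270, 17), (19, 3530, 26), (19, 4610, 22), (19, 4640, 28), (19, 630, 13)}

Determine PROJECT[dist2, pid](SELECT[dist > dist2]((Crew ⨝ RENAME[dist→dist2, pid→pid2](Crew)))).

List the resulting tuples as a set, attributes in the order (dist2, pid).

ρ[dist→dist2, pid→pid2]: schema becomes (fno, dist2, pid2); tuples unchanged.
Joining Crew and RENAME[dist→dist2, pid→pid2](Crew) on fno yields {(18, 5880, 4, 5880, 4), (18, 5880, 4, 6270, 17), (18, 6270, 17, 5880, 4), (18, 6270, 17, 6270, 17), (19, 3530, 26, 3530, 26), (19, 3530, 26, 4610, 22), (19, 3530, 26, 4640, 28), (19, 3530, 26, 630, 13), (19, 4610, 22, 3530, 26), (19, 4610, 22, 4610, 22), (19, 4610, 22, 4640, 28), (19, 4610, 22, 630, 13), (19, 4640, 28, 3530, 26), (19, 4640, 28, 4610, 22), (19, 4640, 28, 4640, 28), (19, 4640, 28, 630, 13), (19, 630, 13, 3530, 26), (19, 630, 13, 4610, 22), (19, 630, 13, 4640, 28), (19, 630, 13, 630, 13)}.
Apply σ_{dist > dist2}; surviving tuples: {(18, 6270, 17, 5880, 4), (19, 3530, 26, 630, 13), (19, 4610, 22, 3530, 26), (19, 4610, 22, 630, 13), (19, 4640, 28, 3530, 26), (19, 4640, 28, 4610, 22), (19, 4640, 28, 630, 13)}
π[dist2, pid]: project onto (dist2, pid) → {(3530, 22), (3530, 28), (4610, 28), (5880, 17), (630, 22), (630, 26), (630, 28)}

{(3530, 22), (3530, 28), (4610, 28), (5880, 17), (630, 22), (630, 26), (630, 28)}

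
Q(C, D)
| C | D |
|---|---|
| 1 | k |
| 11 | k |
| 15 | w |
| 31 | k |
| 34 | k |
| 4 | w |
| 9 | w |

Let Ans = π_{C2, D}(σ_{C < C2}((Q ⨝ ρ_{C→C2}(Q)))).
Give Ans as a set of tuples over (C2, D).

ρ[C→C2]: schema becomes (C2, D); tuples unchanged.
Joining Q and ρ_{C→C2}(Q) on D yields {(1, k, 1), (1, k, 11), (1, k, 31), (1, k, 34), (11, k, 1), (11, k, 11), (11, k, 31), (11, k, 34), (15, w, 15), (15, w, 4), (15, w, 9), (31, k, 1), (31, k, 11), (31, k, 31), (31, k, 34), (34, k, 1), (34, k, 11), (34, k, 31), (34, k, 34), (4, w, 15), (4, w, 4), (4, w, 9), (9, w, 15), (9, w, 4), (9, w, 9)}.
Filtering on C < C2 leaves {(1, k, 11), (1, k, 31), (1, k, 34), (11, k, 31), (11, k, 34), (31, k, 34), (4, w, 15), (4, w, 9), (9, w, 15)}.
π[C2, D]: project onto (C2, D) (4 duplicate(s) eliminated) → {(11, k), (15, w), (31, k), (34, k), (9, w)}

{(11, k), (15, w), (31, k), (34, k), (9, w)}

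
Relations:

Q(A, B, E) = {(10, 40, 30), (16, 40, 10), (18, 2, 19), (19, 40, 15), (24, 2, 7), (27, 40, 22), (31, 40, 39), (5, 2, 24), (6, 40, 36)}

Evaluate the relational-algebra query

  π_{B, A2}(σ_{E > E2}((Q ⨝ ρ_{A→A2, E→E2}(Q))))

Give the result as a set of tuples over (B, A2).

{(2, 18), (2, 24), (40, 10), (40, 16), (40, 19), (40, 27), (40, 6)}

ρ[A→A2, E→E2]: schema becomes (A2, B, E2); tuples unchanged.
Joining Q and ρ_{A→A2, E→E2}(Q) on B yields {(10, 40, 30, 10, 30), (10, 40, 30, 16, 10), (10, 40, 30, 19, 15), (10, 40, 30, 27, 22), (10, 40, 30, 31, 39), (10, 40, 30, 6, 36), (16, 40, 10, 10, 30), (16, 40, 10, 16, 10), (16, 40, 10, 19, 15), (16, 40, 10, 27, 22), (16, 40, 10, 31, 39), (16, 40, 10, 6, 36), (18, 2, 19, 18, 19), (18, 2, 19, 24, 7), (18, 2, 19, 5, 24), (19, 40, 15, 10, 30), (19, 40, 15, 16, 10), (19, 40, 15, 19, 15), (19, 40, 15, 27, 22), (19, 40, 15, 31, 39), (19, 40, 15, 6, 36), (24, 2, 7, 18, 19), (24, 2, 7, 24, 7), (24, 2, 7, 5, 24), (27, 40, 22, 10, 30), (27, 40, 22, 16, 10), (27, 40, 22, 19, 15), (27, 40, 22, 27, 22), (27, 40, 22, 31, 39), (27, 40, 22, 6, 36), (31, 40, 39, 10, 30), (31, 40, 39, 16, 10), (31, 40, 39, 19, 15), (31, 40, 39, 27, 22), (31, 40, 39, 31, 39), (31, 40, 39, 6, 36), (5, 2, 24, 18, 19), (5, 2, 24, 24, 7), (5, 2, 24, 5, 24), (6, 40, 36, 10, 30), (6, 40, 36, 16, 10), (6, 40, 36, 19, 15), (6, 40, 36, 27, 22), (6, 40, 36, 31, 39), (6, 40, 36, 6, 36)}.
Selection E > E2: {(10, 40, 30, 16, 10), (10, 40, 30, 19, 15), (10, 40, 30, 27, 22), (18, 2, 19, 24, 7), (19, 40, 15, 16, 10), (27, 40, 22, 16, 10), (27, 40, 22, 19, 15), (31, 40, 39, 10, 30), (31, 40, 39, 16, 10), (31, 40, 39, 19, 15), (31, 40, 39, 27, 22), (31, 40, 39, 6, 36), (5, 2, 24, 18, 19), (5, 2, 24, 24, 7), (6, 40, 36, 10, 30), (6, 40, 36, 16, 10), (6, 40, 36, 19, 15), (6, 40, 36, 27, 22)}
π[B, A2]: project onto (B, A2) (11 duplicate(s) eliminated) → {(2, 18), (2, 24), (40, 10), (40, 16), (40, 19), (40, 27), (40, 6)}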